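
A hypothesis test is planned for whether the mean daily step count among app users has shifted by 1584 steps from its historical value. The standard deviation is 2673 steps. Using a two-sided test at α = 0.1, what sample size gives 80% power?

18

For a one-sample z-test, n = ((z_{α/2} + z_β)·σ/δ)².
z_{α/2} = 1.645 (two-sided α = 0.1); z_β = 0.842 (power 80% → β = 0.2).
n = (2.487 × 2673 / 1584)² = 17.61
Round up: n = 18.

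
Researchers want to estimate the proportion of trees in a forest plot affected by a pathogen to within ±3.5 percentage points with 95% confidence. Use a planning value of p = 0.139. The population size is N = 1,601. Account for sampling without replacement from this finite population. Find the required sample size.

305

For a proportion with margin E = 0.035 at 95% confidence, z = 1.960.
n = p̂(1−p̂)(z/E)² = 0.139 × 0.861 × (1.960/0.035)² = 375.31 — call this n₀.
Finite-population correction with N = 1,601: n = n₀ / (1 + (n₀−1)/N) = 375.31 / 1.234 = 304.14
Round up: n = 305.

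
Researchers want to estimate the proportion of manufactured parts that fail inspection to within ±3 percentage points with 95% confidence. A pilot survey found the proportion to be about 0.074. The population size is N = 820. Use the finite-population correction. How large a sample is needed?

n = 216

For a proportion with margin E = 0.03 at 95% confidence, z = 1.960.
n = p̂(1−p̂)(z/E)² = 0.074 × 0.926 × (1.960/0.03)² = 292.49 — call this n₀.
Finite-population correction with N = 820: n = n₀ / (1 + (n₀−1)/N) = 292.49 / 1.355 = 215.86
Round up: n = 216.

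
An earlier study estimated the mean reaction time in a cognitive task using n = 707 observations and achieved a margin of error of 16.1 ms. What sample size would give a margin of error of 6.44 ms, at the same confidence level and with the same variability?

Margin of error scales as 1/√n, so n₂ = n₁·(E₁/E₂)².
n₂ = 707 × (16.1/6.44)² = 707 × 6.25 = 4418.75
Round up: n₂ = 4419.

4419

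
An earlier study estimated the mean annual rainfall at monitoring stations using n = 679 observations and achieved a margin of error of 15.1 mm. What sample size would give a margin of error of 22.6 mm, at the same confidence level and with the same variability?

Margin of error scales as 1/√n, so n₂ = n₁·(E₁/E₂)².
n₂ = 679 × (15.1/22.6)² = 679 × 0.4464 = 303.11
Round up: n₂ = 304.

304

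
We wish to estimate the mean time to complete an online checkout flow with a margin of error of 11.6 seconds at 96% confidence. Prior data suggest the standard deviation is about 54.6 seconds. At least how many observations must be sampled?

94

For a mean, the margin of error is E = z·σ/√n, so n = (zσ/E)².
At 96% confidence, z = 2.054.
n = (2.054 × 54.6 / 11.6)² = 93.47
Round up: n = 94.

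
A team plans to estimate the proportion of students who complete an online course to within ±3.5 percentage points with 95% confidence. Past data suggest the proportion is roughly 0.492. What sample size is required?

784

For a proportion with margin E = 0.035 at 95% confidence, z = 1.960.
n = p̂(1−p̂)(z/E)² = 0.492 × 0.508 × (1.960/0.035)² = 783.80
Round up: n = 784.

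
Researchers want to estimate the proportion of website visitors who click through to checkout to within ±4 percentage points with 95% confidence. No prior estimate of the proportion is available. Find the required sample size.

For a proportion with margin E = 0.04 at 95% confidence, z = 1.960.
With no prior estimate, use p = 0.5, which maximizes p(1−p) at 0.25.
n = 0.25 × (z/E)² = 0.25 × (1.960/0.04)² = 600.25
Round up: n = 601.

n = 601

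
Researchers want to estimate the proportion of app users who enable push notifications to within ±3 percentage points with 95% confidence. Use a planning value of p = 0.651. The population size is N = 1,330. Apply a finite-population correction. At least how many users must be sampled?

562

For a proportion with margin E = 0.03 at 95% confidence, z = 1.960.
n = p̂(1−p̂)(z/E)² = 0.651 × 0.349 × (1.960/0.03)² = 969.79 — call this n₀.
Finite-population correction with N = 1,330: n = n₀ / (1 + (n₀−1)/N) = 969.79 / 1.728 = 561.22
Round up: n = 562.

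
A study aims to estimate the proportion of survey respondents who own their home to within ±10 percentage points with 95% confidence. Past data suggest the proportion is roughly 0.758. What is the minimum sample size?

For a proportion with margin E = 0.1 at 95% confidence, z = 1.960.
n = p̂(1−p̂)(z/E)² = 0.758 × 0.242 × (1.960/0.1)² = 70.47
Round up: n = 71.

71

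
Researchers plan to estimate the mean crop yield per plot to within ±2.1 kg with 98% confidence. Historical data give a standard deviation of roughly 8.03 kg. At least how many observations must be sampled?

80

For a mean, the margin of error is E = z·σ/√n, so n = (zσ/E)².
At 98% confidence, z = 2.326.
n = (2.326 × 8.03 / 2.1)² = 79.11
Round up: n = 80.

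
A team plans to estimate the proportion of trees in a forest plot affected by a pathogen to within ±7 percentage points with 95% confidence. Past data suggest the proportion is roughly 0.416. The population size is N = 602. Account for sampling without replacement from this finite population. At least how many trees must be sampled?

For a proportion with margin E = 0.07 at 95% confidence, z = 1.960.
n = p̂(1−p̂)(z/E)² = 0.416 × 0.584 × (1.960/0.07)² = 190.47 — call this n₀.
Finite-population correction with N = 602: n = n₀ / (1 + (n₀−1)/N) = 190.47 / 1.315 = 144.84
Round up: n = 145.

145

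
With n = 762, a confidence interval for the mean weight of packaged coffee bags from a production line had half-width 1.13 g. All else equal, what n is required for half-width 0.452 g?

4763

Margin of error scales as 1/√n, so n₂ = n₁·(E₁/E₂)².
n₂ = 762 × (1.13/0.452)² = 762 × 6.25 = 4762.50
Round up: n₂ = 4763.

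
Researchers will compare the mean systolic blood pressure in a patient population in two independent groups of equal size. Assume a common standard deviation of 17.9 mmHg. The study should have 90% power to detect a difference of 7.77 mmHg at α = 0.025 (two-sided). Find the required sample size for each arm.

For two equal groups, n per group = 2·((z_{α/2} + z_β)·σ/δ)².
z_{α/2} = 2.241; z_β = 1.282 (power 90%).
n = 2 × (3.523 × 17.9 / 7.77)² = 2 × 65.87 = 131.74
Round up: n = 132 per group.

132 per group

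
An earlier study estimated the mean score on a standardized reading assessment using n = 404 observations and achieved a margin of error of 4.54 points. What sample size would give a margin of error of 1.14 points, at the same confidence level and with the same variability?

Margin of error scales as 1/√n, so n₂ = n₁·(E₁/E₂)².
n₂ = 404 × (4.54/1.14)² = 404 × 15.86 = 6407.44
Round up: n₂ = 6408.

6408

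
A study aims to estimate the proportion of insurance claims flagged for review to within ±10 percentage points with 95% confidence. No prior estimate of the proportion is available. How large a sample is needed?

97

For a proportion with margin E = 0.1 at 95% confidence, z = 1.960.
With no prior estimate, use p = 0.5, which maximizes p(1−p) at 0.25.
n = 0.25 × (z/E)² = 0.25 × (1.960/0.1)² = 96.04
Round up: n = 97.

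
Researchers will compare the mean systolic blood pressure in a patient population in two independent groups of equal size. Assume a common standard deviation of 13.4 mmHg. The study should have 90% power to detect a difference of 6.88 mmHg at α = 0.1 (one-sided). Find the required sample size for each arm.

For two equal groups, n per group = 2·((z_α + z_β)·σ/δ)².
z_α = 1.282; z_β = 1.282 (power 90%).
n = 2 × (2.564 × 13.4 / 6.88)² = 2 × 24.94 = 49.88
Round up: n = 50 per group.

50 per group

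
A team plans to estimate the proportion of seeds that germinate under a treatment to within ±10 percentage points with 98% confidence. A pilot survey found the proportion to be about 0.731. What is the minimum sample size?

107

For a proportion with margin E = 0.1 at 98% confidence, z = 2.326.
n = p̂(1−p̂)(z/E)² = 0.731 × 0.269 × (2.326/0.1)² = 106.39
Round up: n = 107.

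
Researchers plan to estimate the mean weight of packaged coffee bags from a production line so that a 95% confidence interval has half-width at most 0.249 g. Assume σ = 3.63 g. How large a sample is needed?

n = 817

For a mean, the margin of error is E = z·σ/√n, so n = (zσ/E)².
At 95% confidence, z = 1.960.
n = (1.960 × 3.63 / 0.249)² = 816.44
Round up: n = 817.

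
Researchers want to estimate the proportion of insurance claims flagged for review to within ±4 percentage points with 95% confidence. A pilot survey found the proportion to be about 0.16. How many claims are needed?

323

For a proportion with margin E = 0.04 at 95% confidence, z = 1.960.
n = p̂(1−p̂)(z/E)² = 0.16 × 0.84 × (1.960/0.04)² = 322.69
Round up: n = 323.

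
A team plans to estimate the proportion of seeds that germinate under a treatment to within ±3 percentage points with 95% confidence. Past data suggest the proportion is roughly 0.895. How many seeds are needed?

For a proportion with margin E = 0.03 at 95% confidence, z = 1.960.
n = p̂(1−p̂)(z/E)² = 0.895 × 0.105 × (1.960/0.03)² = 401.13
Round up: n = 402.

402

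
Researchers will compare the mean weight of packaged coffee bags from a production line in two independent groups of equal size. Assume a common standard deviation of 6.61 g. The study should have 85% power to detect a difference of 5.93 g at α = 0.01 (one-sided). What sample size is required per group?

For two equal groups, n per group = 2·((z_α + z_β)·σ/δ)².
z_α = 2.326; z_β = 1.036 (power 85%).
n = 2 × (3.362 × 6.61 / 5.93)² = 2 × 14.04 = 28.08
Round up: n = 29 per group.

29 per group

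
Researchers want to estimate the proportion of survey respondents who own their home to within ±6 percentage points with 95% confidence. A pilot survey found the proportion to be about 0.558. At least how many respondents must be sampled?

264

For a proportion with margin E = 0.06 at 95% confidence, z = 1.960.
n = p̂(1−p̂)(z/E)² = 0.558 × 0.442 × (1.960/0.06)² = 263.19
Round up: n = 264.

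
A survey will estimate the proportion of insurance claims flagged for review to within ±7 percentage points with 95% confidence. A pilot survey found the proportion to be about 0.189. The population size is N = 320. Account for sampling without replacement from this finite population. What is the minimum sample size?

For a proportion with margin E = 0.07 at 95% confidence, z = 1.960.
n = p̂(1−p̂)(z/E)² = 0.189 × 0.811 × (1.960/0.07)² = 120.17 — call this n₀.
Finite-population correction with N = 320: n = n₀ / (1 + (n₀−1)/N) = 120.17 / 1.372 = 87.59
Round up: n = 88.

n = 88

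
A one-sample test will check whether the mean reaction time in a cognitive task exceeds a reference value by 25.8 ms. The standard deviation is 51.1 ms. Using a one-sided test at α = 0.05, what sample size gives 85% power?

n = 29

For a one-sample z-test, n = ((z_α + z_β)·σ/δ)².
z_α = 1.645 (one-sided α = 0.05); z_β = 1.036 (power 85% → β = 0.15).
n = (2.681 × 51.1 / 25.8)² = 28.20
Round up: n = 29.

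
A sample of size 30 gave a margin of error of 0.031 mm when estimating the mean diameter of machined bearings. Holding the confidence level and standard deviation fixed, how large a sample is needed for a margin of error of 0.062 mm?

Margin of error scales as 1/√n, so n₂ = n₁·(E₁/E₂)².
n₂ = 30 × (0.031/0.062)² = 30 × 0.25 = 7.50
Round up: n₂ = 8.

n = 8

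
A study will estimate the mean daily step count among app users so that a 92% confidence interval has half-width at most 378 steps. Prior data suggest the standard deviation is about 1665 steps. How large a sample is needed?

n = 60

For a mean, the margin of error is E = z·σ/√n, so n = (zσ/E)².
At 92% confidence, z = 1.751.
n = (1.751 × 1665 / 378)² = 59.49
Round up: n = 60.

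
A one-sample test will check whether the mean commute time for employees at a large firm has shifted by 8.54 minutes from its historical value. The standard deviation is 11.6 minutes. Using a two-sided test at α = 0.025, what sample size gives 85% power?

For a one-sample z-test, n = ((z_{α/2} + z_β)·σ/δ)².
z_{α/2} = 2.241 (two-sided α = 0.025); z_β = 1.036 (power 85% → β = 0.15).
n = (3.277 × 11.6 / 8.54)² = 19.81
Round up: n = 20.

20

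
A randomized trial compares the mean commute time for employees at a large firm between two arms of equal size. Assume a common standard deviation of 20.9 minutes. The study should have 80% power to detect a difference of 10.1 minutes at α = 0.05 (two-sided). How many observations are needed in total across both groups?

For two equal groups, n per group = 2·((z_{α/2} + z_β)·σ/δ)².
z_{α/2} = 1.960; z_β = 0.842 (power 80%).
n = 2 × (2.802 × 20.9 / 10.1)² = 2 × 33.62 = 67.24
Round up: n = 68 per group.
Total across both groups: 2 × 68 = 136.

136 total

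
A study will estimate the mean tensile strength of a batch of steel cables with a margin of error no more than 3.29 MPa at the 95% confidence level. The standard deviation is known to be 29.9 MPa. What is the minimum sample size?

318

For a mean, the margin of error is E = z·σ/√n, so n = (zσ/E)².
At 95% confidence, z = 1.960.
n = (1.960 × 29.9 / 3.29)² = 317.29
Round up: n = 318.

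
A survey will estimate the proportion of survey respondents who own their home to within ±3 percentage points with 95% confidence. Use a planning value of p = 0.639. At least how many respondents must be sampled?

985

For a proportion with margin E = 0.03 at 95% confidence, z = 1.960.
n = p̂(1−p̂)(z/E)² = 0.639 × 0.361 × (1.960/0.03)² = 984.64
Round up: n = 985.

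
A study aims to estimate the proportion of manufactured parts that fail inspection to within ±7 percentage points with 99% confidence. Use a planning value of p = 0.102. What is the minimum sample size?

n = 125

For a proportion with margin E = 0.07 at 99% confidence, z = 2.576.
n = p̂(1−p̂)(z/E)² = 0.102 × 0.898 × (2.576/0.07)² = 124.04
Round up: n = 125.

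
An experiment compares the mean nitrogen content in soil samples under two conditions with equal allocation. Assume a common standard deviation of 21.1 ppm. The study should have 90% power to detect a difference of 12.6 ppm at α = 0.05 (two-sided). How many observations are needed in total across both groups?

118 total

For two equal groups, n per group = 2·((z_{α/2} + z_β)·σ/δ)².
z_{α/2} = 1.960; z_β = 1.282 (power 90%).
n = 2 × (3.242 × 21.1 / 12.6)² = 2 × 29.47 = 58.94
Round up: n = 59 per group.
Total across both groups: 2 × 59 = 118.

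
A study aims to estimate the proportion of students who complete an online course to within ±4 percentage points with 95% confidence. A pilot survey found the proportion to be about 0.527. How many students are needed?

For a proportion with margin E = 0.04 at 95% confidence, z = 1.960.
n = p̂(1−p̂)(z/E)² = 0.527 × 0.473 × (1.960/0.04)² = 598.50
Round up: n = 599.

599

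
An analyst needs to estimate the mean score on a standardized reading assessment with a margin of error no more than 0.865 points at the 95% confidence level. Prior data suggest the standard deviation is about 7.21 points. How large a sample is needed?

For a mean, the margin of error is E = z·σ/√n, so n = (zσ/E)².
At 95% confidence, z = 1.960.
n = (1.960 × 7.21 / 0.865)² = 266.90
Round up: n = 267.

267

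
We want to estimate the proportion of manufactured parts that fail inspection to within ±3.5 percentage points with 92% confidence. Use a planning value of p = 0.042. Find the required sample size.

101

For a proportion with margin E = 0.035 at 92% confidence, z = 1.751.
n = p̂(1−p̂)(z/E)² = 0.042 × 0.958 × (1.751/0.035)² = 100.70
Round up: n = 101.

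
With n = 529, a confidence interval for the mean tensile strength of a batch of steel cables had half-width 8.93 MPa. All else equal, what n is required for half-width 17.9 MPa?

132

Margin of error scales as 1/√n, so n₂ = n₁·(E₁/E₂)².
n₂ = 529 × (8.93/17.9)² = 529 × 0.2489 = 131.67
Round up: n₂ = 132.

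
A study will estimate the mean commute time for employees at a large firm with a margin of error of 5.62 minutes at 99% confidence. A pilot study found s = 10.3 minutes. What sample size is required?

23

For a mean, the margin of error is E = z·σ/√n, so n = (zσ/E)².
At 99% confidence, z = 2.576.
n = (2.576 × 10.3 / 5.62)² = 22.29
Round up: n = 23.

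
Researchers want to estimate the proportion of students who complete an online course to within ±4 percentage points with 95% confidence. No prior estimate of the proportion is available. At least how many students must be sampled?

For a proportion with margin E = 0.04 at 95% confidence, z = 1.960.
With no prior estimate, use p = 0.5, which maximizes p(1−p) at 0.25.
n = 0.25 × (z/E)² = 0.25 × (1.960/0.04)² = 600.25
Round up: n = 601.

601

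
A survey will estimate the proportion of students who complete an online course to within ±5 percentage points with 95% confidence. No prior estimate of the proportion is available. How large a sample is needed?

For a proportion with margin E = 0.05 at 95% confidence, z = 1.960.
With no prior estimate, use p = 0.5, which maximizes p(1−p) at 0.25.
n = 0.25 × (z/E)² = 0.25 × (1.960/0.05)² = 384.16
Round up: n = 385.

n = 385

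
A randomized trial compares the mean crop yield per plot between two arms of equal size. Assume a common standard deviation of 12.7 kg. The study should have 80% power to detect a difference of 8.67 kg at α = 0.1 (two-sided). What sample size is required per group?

For two equal groups, n per group = 2·((z_{α/2} + z_β)·σ/δ)².
z_{α/2} = 1.645; z_β = 0.842 (power 80%).
n = 2 × (2.487 × 12.7 / 8.67)² = 2 × 13.27 = 26.54
Round up: n = 27 per group.

27 per group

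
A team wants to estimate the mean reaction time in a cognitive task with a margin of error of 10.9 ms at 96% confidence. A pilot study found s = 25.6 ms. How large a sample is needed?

24

For a mean, the margin of error is E = z·σ/√n, so n = (zσ/E)².
At 96% confidence, z = 2.054.
n = (2.054 × 25.6 / 10.9)² = 23.27
Round up: n = 24.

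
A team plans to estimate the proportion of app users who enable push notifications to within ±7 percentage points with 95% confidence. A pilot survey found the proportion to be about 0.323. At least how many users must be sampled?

172

For a proportion with margin E = 0.07 at 95% confidence, z = 1.960.
n = p̂(1−p̂)(z/E)² = 0.323 × 0.677 × (1.960/0.07)² = 171.44
Round up: n = 172.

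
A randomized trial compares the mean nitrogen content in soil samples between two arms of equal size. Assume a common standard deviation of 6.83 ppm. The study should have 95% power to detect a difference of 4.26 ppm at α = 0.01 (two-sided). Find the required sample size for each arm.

92 per group

For two equal groups, n per group = 2·((z_{α/2} + z_β)·σ/δ)².
z_{α/2} = 2.576; z_β = 1.645 (power 95%).
n = 2 × (4.221 × 6.83 / 4.26)² = 2 × 45.80 = 91.60
Round up: n = 92 per group.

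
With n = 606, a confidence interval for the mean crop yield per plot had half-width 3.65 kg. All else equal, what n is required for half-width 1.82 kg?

Margin of error scales as 1/√n, so n₂ = n₁·(E₁/E₂)².
n₂ = 606 × (3.65/1.82)² = 606 × 4.022 = 2437.33
Round up: n₂ = 2438.

2438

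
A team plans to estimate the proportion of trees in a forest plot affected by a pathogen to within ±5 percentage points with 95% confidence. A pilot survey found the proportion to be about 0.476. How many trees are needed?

For a proportion with margin E = 0.05 at 95% confidence, z = 1.960.
n = p̂(1−p̂)(z/E)² = 0.476 × 0.524 × (1.960/0.05)² = 383.27
Round up: n = 384.

384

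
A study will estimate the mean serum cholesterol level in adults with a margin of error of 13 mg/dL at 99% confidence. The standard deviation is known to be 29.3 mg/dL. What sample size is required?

34

For a mean, the margin of error is E = z·σ/√n, so n = (zσ/E)².
At 99% confidence, z = 2.576.
n = (2.576 × 29.3 / 13)² = 33.71
Round up: n = 34.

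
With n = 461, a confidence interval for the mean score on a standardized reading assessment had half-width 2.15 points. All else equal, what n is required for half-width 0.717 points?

n = 4146

Margin of error scales as 1/√n, so n₂ = n₁·(E₁/E₂)².
n₂ = 461 × (2.15/0.717)² = 461 × 8.992 = 4145.31
Round up: n₂ = 4146.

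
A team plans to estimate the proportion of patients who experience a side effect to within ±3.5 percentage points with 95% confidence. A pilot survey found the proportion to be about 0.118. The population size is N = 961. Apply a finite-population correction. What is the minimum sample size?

244

For a proportion with margin E = 0.035 at 95% confidence, z = 1.960.
n = p̂(1−p̂)(z/E)² = 0.118 × 0.882 × (1.960/0.035)² = 326.38 — call this n₀.
Finite-population correction with N = 961: n = n₀ / (1 + (n₀−1)/N) = 326.38 / 1.339 = 243.75
Round up: n = 244.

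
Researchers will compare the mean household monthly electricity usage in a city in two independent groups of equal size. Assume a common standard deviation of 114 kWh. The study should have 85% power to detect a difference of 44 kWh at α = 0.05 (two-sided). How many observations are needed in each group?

For two equal groups, n per group = 2·((z_{α/2} + z_β)·σ/δ)².
z_{α/2} = 1.960; z_β = 1.036 (power 85%).
n = 2 × (2.996 × 114 / 44)² = 2 × 60.25 = 120.50
Round up: n = 121 per group.

121 per group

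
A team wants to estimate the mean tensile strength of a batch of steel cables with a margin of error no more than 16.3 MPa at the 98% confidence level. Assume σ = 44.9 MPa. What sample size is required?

For a mean, the margin of error is E = z·σ/√n, so n = (zσ/E)².
At 98% confidence, z = 2.326.
n = (2.326 × 44.9 / 16.3)² = 41.05
Round up: n = 42.

42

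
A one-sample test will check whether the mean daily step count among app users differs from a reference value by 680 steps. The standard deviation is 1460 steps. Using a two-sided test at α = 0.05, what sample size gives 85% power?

For a one-sample z-test, n = ((z_{α/2} + z_β)·σ/δ)².
z_{α/2} = 1.960 (two-sided α = 0.05); z_β = 1.036 (power 85% → β = 0.15).
n = (2.996 × 1460 / 680)² = 41.38
Round up: n = 42.

n = 42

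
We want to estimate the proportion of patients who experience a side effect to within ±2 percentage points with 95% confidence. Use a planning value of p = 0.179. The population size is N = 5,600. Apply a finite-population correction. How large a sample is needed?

1128

For a proportion with margin E = 0.02 at 95% confidence, z = 1.960.
n = p̂(1−p̂)(z/E)² = 0.179 × 0.821 × (1.960/0.02)² = 1411.39 — call this n₀.
Finite-population correction with N = 5,600: n = n₀ / (1 + (n₀−1)/N) = 1411.39 / 1.252 = 1127.31
Round up: n = 1128.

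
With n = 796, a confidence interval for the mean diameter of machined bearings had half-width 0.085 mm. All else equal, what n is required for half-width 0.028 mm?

Margin of error scales as 1/√n, so n₂ = n₁·(E₁/E₂)².
n₂ = 796 × (0.085/0.028)² = 796 × 9.216 = 7335.94
Round up: n₂ = 7336.

7336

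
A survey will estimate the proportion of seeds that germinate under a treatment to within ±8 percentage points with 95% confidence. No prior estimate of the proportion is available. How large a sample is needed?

For a proportion with margin E = 0.08 at 95% confidence, z = 1.960.
With no prior estimate, use p = 0.5, which maximizes p(1−p) at 0.25.
n = 0.25 × (z/E)² = 0.25 × (1.960/0.08)² = 150.06
Round up: n = 151.

151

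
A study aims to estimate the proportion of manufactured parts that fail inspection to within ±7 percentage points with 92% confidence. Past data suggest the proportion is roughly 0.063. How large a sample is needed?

For a proportion with margin E = 0.07 at 92% confidence, z = 1.751.
n = p̂(1−p̂)(z/E)² = 0.063 × 0.937 × (1.751/0.07)² = 36.94
Round up: n = 37.

n = 37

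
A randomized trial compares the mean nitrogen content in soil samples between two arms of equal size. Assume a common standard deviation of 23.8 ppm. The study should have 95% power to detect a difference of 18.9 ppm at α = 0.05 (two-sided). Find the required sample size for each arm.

42 per group

For two equal groups, n per group = 2·((z_{α/2} + z_β)·σ/δ)².
z_{α/2} = 1.960; z_β = 1.645 (power 95%).
n = 2 × (3.605 × 23.8 / 18.9)² = 2 × 20.61 = 41.22
Round up: n = 42 per group.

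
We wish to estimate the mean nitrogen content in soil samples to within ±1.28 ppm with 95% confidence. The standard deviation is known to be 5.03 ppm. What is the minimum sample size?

60

For a mean, the margin of error is E = z·σ/√n, so n = (zσ/E)².
At 95% confidence, z = 1.960.
n = (1.960 × 5.03 / 1.28)² = 59.32
Round up: n = 60.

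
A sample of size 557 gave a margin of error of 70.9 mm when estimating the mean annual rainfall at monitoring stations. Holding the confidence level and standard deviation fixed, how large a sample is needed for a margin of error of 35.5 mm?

Margin of error scales as 1/√n, so n₂ = n₁·(E₁/E₂)².
n₂ = 557 × (70.9/35.5)² = 557 × 3.989 = 2221.87
Round up: n₂ = 2222.

2222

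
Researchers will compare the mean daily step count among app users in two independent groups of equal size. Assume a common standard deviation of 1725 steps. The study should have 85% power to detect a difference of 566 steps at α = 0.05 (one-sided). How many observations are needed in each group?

134 per group

For two equal groups, n per group = 2·((z_α + z_β)·σ/δ)².
z_α = 1.645; z_β = 1.036 (power 85%).
n = 2 × (2.681 × 1725 / 566)² = 2 × 66.76 = 133.52
Round up: n = 134 per group.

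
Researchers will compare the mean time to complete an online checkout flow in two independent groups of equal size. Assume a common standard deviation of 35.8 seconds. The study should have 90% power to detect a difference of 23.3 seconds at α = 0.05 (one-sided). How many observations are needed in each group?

For two equal groups, n per group = 2·((z_α + z_β)·σ/δ)².
z_α = 1.645; z_β = 1.282 (power 90%).
n = 2 × (2.927 × 35.8 / 23.3)² = 2 × 20.23 = 40.46
Round up: n = 41 per group.

41 per group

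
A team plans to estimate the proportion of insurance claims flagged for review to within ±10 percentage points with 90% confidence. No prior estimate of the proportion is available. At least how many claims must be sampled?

For a proportion with margin E = 0.1 at 90% confidence, z = 1.645.
With no prior estimate, use p = 0.5, which maximizes p(1−p) at 0.25.
n = 0.25 × (z/E)² = 0.25 × (1.645/0.1)² = 67.65
Round up: n = 68.

n = 68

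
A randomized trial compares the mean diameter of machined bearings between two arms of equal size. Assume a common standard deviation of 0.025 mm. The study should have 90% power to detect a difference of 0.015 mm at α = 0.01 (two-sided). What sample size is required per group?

For two equal groups, n per group = 2·((z_{α/2} + z_β)·σ/δ)².
z_{α/2} = 2.576; z_β = 1.282 (power 90%).
n = 2 × (3.858 × 0.025 / 0.015)² = 2 × 41.34 = 82.68
Round up: n = 83 per group.

83 per group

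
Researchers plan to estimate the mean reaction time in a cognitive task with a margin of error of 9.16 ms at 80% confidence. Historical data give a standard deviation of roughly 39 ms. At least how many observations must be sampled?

For a mean, the margin of error is E = z·σ/√n, so n = (zσ/E)².
At 80% confidence, z = 1.282.
n = (1.282 × 39 / 9.16)² = 29.79
Round up: n = 30.

30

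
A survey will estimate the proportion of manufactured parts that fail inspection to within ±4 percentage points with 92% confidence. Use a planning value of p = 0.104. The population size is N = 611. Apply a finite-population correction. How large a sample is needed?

139

For a proportion with margin E = 0.04 at 92% confidence, z = 1.751.
n = p̂(1−p̂)(z/E)² = 0.104 × 0.896 × (1.751/0.04)² = 178.56 — call this n₀.
Finite-population correction with N = 611: n = n₀ / (1 + (n₀−1)/N) = 178.56 / 1.291 = 138.31
Round up: n = 139.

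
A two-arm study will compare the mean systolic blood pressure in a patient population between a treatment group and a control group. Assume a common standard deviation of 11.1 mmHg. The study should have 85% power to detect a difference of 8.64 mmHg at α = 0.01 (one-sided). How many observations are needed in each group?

38 per group

For two equal groups, n per group = 2·((z_α + z_β)·σ/δ)².
z_α = 2.326; z_β = 1.036 (power 85%).
n = 2 × (3.362 × 11.1 / 8.64)² = 2 × 18.66 = 37.32
Round up: n = 38 per group.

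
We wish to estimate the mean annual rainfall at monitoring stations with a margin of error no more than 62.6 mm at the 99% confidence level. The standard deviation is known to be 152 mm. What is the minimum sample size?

For a mean, the margin of error is E = z·σ/√n, so n = (zσ/E)².
At 99% confidence, z = 2.576.
n = (2.576 × 152 / 62.6)² = 39.12
Round up: n = 40.

40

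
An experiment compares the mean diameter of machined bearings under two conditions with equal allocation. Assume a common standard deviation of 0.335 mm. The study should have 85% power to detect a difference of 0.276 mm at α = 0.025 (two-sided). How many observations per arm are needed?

32 per group

For two equal groups, n per group = 2·((z_{α/2} + z_β)·σ/δ)².
z_{α/2} = 2.241; z_β = 1.036 (power 85%).
n = 2 × (3.277 × 0.335 / 0.276)² = 2 × 15.82 = 31.64
Round up: n = 32 per group.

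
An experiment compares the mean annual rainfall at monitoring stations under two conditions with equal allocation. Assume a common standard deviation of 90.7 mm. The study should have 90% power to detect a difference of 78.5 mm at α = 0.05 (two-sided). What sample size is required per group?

29 per group

For two equal groups, n per group = 2·((z_{α/2} + z_β)·σ/δ)².
z_{α/2} = 1.960; z_β = 1.282 (power 90%).
n = 2 × (3.242 × 90.7 / 78.5)² = 2 × 14.03 = 28.06
Round up: n = 29 per group.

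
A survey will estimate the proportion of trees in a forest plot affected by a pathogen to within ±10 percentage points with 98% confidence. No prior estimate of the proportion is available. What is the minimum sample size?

136

For a proportion with margin E = 0.1 at 98% confidence, z = 2.326.
With no prior estimate, use p = 0.5, which maximizes p(1−p) at 0.25.
n = 0.25 × (z/E)² = 0.25 × (2.326/0.1)² = 135.26
Round up: n = 136.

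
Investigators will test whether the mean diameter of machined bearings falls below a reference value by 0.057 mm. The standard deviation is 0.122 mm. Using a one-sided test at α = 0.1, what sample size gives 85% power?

25

For a one-sample z-test, n = ((z_α + z_β)·σ/δ)².
z_α = 1.282 (one-sided α = 0.1); z_β = 1.036 (power 85% → β = 0.15).
n = (2.318 × 0.122 / 0.057)² = 24.61
Round up: n = 25.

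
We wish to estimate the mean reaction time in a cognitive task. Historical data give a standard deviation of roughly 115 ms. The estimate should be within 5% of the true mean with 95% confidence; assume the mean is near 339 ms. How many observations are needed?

For a mean, the margin of error is E = z·σ/√n, so n = (zσ/E)².
At 95% confidence, z = 1.960.
E = 5% of 339 = 16.95 ms.
n = (1.960 × 115 / 16.95)² = 176.84
Round up: n = 177.

177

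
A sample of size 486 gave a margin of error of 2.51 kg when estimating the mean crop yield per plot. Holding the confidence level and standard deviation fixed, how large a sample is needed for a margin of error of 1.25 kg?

n = 1960

Margin of error scales as 1/√n, so n₂ = n₁·(E₁/E₂)².
n₂ = 486 × (2.51/1.25)² = 486 × 4.032 = 1959.55
Round up: n₂ = 1960.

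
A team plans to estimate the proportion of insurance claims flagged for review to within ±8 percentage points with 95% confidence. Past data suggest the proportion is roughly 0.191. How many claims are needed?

93

For a proportion with margin E = 0.08 at 95% confidence, z = 1.960.
n = p̂(1−p̂)(z/E)² = 0.191 × 0.809 × (1.960/0.08)² = 92.75
Round up: n = 93.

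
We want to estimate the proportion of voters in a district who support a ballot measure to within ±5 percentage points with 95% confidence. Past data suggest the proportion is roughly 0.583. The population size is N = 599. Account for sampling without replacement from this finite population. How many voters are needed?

For a proportion with margin E = 0.05 at 95% confidence, z = 1.960.
n = p̂(1−p̂)(z/E)² = 0.583 × 0.417 × (1.960/0.05)² = 373.57 — call this n₀.
Finite-population correction with N = 599: n = n₀ / (1 + (n₀−1)/N) = 373.57 / 1.622 = 230.31
Round up: n = 231.

231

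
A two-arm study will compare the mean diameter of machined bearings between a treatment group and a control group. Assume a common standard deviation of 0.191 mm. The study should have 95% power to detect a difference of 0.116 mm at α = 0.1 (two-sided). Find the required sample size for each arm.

59 per group

For two equal groups, n per group = 2·((z_{α/2} + z_β)·σ/δ)².
z_{α/2} = 1.645; z_β = 1.645 (power 95%).
n = 2 × (3.290 × 0.191 / 0.116)² = 2 × 29.35 = 58.70
Round up: n = 59 per group.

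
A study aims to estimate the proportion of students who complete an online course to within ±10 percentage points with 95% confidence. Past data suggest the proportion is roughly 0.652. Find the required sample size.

n = 88

For a proportion with margin E = 0.1 at 95% confidence, z = 1.960.
n = p̂(1−p̂)(z/E)² = 0.652 × 0.348 × (1.960/0.1)² = 87.16
Round up: n = 88.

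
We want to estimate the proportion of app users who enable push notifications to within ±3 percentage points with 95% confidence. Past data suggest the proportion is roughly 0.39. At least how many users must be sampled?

n = 1016

For a proportion with margin E = 0.03 at 95% confidence, z = 1.960.
n = p̂(1−p̂)(z/E)² = 0.39 × 0.61 × (1.960/0.03)² = 1015.46
Round up: n = 1016.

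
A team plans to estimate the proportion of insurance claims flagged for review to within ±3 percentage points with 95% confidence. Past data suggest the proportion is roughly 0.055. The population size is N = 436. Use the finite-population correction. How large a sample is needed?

For a proportion with margin E = 0.03 at 95% confidence, z = 1.960.
n = p̂(1−p̂)(z/E)² = 0.055 × 0.945 × (1.960/0.03)² = 221.85 — call this n₀.
Finite-population correction with N = 436: n = n₀ / (1 + (n₀−1)/N) = 221.85 / 1.507 = 147.21
Round up: n = 148.

148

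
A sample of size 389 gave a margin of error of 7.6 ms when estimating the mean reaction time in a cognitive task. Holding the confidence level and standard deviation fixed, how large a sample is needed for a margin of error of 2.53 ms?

3511

Margin of error scales as 1/√n, so n₂ = n₁·(E₁/E₂)².
n₂ = 389 × (7.6/2.53)² = 389 × 9.024 = 3510.34
Round up: n₂ = 3511.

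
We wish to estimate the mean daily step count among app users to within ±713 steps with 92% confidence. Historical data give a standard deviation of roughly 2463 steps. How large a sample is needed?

n = 37

For a mean, the margin of error is E = z·σ/√n, so n = (zσ/E)².
At 92% confidence, z = 1.751.
n = (1.751 × 2463 / 713)² = 36.59
Round up: n = 37.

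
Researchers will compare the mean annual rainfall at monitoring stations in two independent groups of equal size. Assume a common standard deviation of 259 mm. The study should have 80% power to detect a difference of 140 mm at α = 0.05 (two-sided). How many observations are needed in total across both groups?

108 total

For two equal groups, n per group = 2·((z_{α/2} + z_β)·σ/δ)².
z_{α/2} = 1.960; z_β = 0.842 (power 80%).
n = 2 × (2.802 × 259 / 140)² = 2 × 26.87 = 53.74
Round up: n = 54 per group.
Total across both groups: 2 × 54 = 108.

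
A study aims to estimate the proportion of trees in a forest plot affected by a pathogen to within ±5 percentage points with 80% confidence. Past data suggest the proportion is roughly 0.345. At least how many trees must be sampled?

n = 149

For a proportion with margin E = 0.05 at 80% confidence, z = 1.282.
n = p̂(1−p̂)(z/E)² = 0.345 × 0.655 × (1.282/0.05)² = 148.56
Round up: n = 149.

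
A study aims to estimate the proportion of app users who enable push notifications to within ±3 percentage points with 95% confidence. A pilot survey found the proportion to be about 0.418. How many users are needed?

For a proportion with margin E = 0.03 at 95% confidence, z = 1.960.
n = p̂(1−p̂)(z/E)² = 0.418 × 0.582 × (1.960/0.03)² = 1038.41
Round up: n = 1039.

1039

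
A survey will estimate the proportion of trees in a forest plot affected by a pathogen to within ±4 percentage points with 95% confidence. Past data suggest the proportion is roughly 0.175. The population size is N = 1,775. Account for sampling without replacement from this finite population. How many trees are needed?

For a proportion with margin E = 0.04 at 95% confidence, z = 1.960.
n = p̂(1−p̂)(z/E)² = 0.175 × 0.825 × (1.960/0.04)² = 346.64 — call this n₀.
Finite-population correction with N = 1,775: n = n₀ / (1 + (n₀−1)/N) = 346.64 / 1.195 = 290.08
Round up: n = 291.

291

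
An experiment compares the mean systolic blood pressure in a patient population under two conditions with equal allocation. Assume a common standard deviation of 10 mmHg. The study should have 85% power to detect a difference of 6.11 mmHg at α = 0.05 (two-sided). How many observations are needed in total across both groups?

98 total

For two equal groups, n per group = 2·((z_{α/2} + z_β)·σ/δ)².
z_{α/2} = 1.960; z_β = 1.036 (power 85%).
n = 2 × (2.996 × 10 / 6.11)² = 2 × 24.04 = 48.08
Round up: n = 49 per group.
Total across both groups: 2 × 49 = 98.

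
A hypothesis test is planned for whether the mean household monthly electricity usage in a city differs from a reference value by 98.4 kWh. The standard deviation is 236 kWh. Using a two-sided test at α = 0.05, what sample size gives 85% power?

52

For a one-sample z-test, n = ((z_{α/2} + z_β)·σ/δ)².
z_{α/2} = 1.960 (two-sided α = 0.05); z_β = 1.036 (power 85% → β = 0.15).
n = (2.996 × 236 / 98.4)² = 51.63
Round up: n = 52.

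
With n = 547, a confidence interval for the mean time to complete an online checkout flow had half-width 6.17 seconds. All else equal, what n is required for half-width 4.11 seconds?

1233

Margin of error scales as 1/√n, so n₂ = n₁·(E₁/E₂)².
n₂ = 547 × (6.17/4.11)² = 547 × 2.254 = 1232.94
Round up: n₂ = 1233.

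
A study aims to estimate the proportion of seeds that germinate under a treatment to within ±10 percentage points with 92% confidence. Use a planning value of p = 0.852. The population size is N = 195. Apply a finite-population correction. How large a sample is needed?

33

For a proportion with margin E = 0.1 at 92% confidence, z = 1.751.
n = p̂(1−p̂)(z/E)² = 0.852 × 0.148 × (1.751/0.1)² = 38.66 — call this n₀.
Finite-population correction with N = 195: n = n₀ / (1 + (n₀−1)/N) = 38.66 / 1.193 = 32.41
Round up: n = 33.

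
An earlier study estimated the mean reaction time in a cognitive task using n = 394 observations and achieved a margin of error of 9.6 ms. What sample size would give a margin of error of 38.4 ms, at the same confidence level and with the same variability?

Margin of error scales as 1/√n, so n₂ = n₁·(E₁/E₂)².
n₂ = 394 × (9.6/38.4)² = 394 × 0.0625 = 24.62
Round up: n₂ = 25.

n = 25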